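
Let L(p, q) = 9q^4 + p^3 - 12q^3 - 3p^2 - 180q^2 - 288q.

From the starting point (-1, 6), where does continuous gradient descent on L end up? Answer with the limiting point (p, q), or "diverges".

diverges

L is separable, so gradient descent decouples: p follows -∂L/∂p, q follows -∂L/∂q.
∂L/∂p = 3p(p - 2); at p=-1 this is 9, so p decreases.
∂L/∂q = 36(q - 4)(q + 1)(q + 2); at q=6 this is 4032, so q decreases.
The p-coordinate has no critical point in that direction and runs off to infinity.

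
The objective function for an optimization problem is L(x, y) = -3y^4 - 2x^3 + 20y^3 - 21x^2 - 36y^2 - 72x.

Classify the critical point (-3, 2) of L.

The mixed partial ∂²L/∂x∂y is 0, so the Hessian at any point is diag(L_xx, L_yy) = diag(-6(2x + 7), 12(-3y^2 + 10y - 6)).
At (-3, 2): H = diag(-6, 24).
The eigenvalues have opposite signs, so H is indefinite: a saddle point.

saddle point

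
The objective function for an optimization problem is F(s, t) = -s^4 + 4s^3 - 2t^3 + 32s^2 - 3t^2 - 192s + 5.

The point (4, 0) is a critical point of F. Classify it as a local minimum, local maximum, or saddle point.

local maximum

The mixed partial ∂²F/∂s∂t is 0, so the Hessian at any point is diag(F_ss, F_tt) = diag(4(-3s^2 + 6s + 16), -6(2t + 1)).
At (4, 0): H = diag(-32, -6).
Both eigenvalues are negative, so H is negative definite: a local maximum.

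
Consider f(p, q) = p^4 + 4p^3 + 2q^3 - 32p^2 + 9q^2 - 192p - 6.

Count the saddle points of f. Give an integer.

f separates as a function of p plus a function of q, so ∇f=0 decouples.
∂f/∂p = 4(p - 4)(p + 3)(p + 4) = 0 at p ∈ {-4, -3, 4}; ∂f/∂q = 6q(q + 3) = 0 at q ∈ {-3, 0}.
The Hessian is diagonal: diag(f_pp, f_qq). Second derivatives: f_pp(-4)=32, f_pp(-3)=-28, f_pp(4)=224; f_qq(-3)=-18, f_qq(0)=18.
Saddle points occur where the two diagonal entries have opposite signs: (-4, -3), (-3, 0), (4, -3). Count: 3.

3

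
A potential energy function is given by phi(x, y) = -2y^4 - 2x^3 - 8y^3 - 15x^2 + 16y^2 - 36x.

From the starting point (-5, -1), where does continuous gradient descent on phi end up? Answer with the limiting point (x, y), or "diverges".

(-3, 0)

phi is separable, so gradient descent decouples: x follows -∂phi/∂x, y follows -∂phi/∂y.
∂phi/∂x = -6(x + 2)(x + 3); at x=-5 this is -36, so x increases.
∂phi/∂y = -8y(y - 1)(y + 4); at y=-1 this is -48, so y increases.
x converges to its nearest critical value -3 (a local min of the x-part); y converges to 0. The iterate converges to (-3, 0).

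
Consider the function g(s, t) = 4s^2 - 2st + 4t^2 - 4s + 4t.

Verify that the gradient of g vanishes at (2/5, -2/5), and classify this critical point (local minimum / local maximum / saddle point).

local minimum

∇g = (8s - 2t - 4, -2s + 8t + 4); substituting (2/5, -2/5) gives ∇g = (0, 0), so (2/5, -2/5) is indeed a critical point.
The Hessian of g is constant: H = [[8, -2], [-2, 8]].
det(H) = 8·8 − (-2)² = 60.
det(H) > 0 and tr(H) = 16 > 0, so H is positive definite and the point is a local minimum.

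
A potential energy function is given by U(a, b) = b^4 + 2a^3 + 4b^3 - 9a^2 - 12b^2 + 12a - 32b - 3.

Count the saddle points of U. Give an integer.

3

U separates as a function of a plus a function of b, so ∇U=0 decouples.
∂U/∂a = 6(a - 2)(a - 1) = 0 at a ∈ {1, 2}; ∂U/∂b = 4(b - 2)(b + 1)(b + 4) = 0 at b ∈ {-4, -1, 2}.
The Hessian is diagonal: diag(U_aa, U_bb). Second derivatives: U_aa(1)=-6, U_aa(2)=6; U_bb(-4)=72, U_bb(-1)=-36, U_bb(2)=72.
Saddle points occur where the two diagonal entries have opposite signs: (1, -4), (1, 2), (2, -1). Count: 3.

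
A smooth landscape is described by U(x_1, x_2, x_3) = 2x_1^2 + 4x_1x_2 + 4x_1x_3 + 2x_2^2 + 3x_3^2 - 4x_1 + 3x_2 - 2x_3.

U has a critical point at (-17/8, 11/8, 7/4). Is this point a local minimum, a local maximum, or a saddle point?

The Hessian is constant: H = [[4, 4, 4], [4, 4, 0], [4, 0, 6]].
Leading principal minors: Δ₁ = 4, Δ₂ = 0, Δ₃ = -64.
The minors fit neither the all-positive nor the alternating-sign pattern, so H is indefinite: a saddle point.

saddle point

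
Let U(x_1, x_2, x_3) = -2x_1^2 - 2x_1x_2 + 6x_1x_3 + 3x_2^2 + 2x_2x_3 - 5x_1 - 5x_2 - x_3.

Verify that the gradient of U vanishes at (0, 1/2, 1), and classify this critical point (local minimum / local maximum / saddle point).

∇U = (-4x_1 - 2x_2 + 6x_3 - 5, -2x_1 + 6x_2 + 2x_3 - 5, 6x_1 + 2x_2 - 1); substituting (0, 1/2, 1) gives ∇U = (0, 0, 0), so (0, 1/2, 1) is indeed a critical point.
The Hessian is constant: H = [[-4, -2, 6], [-2, 6, 2], [6, 2, 0]].
Leading principal minors: Δ₁ = -4, Δ₂ = -28, Δ₃ = -248.
The minors fit neither the all-positive nor the alternating-sign pattern, so H is indefinite: a saddle point.

saddle point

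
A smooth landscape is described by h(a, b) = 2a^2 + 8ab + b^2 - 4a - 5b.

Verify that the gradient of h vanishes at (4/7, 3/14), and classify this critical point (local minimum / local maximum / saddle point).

saddle point

∇h = (4a + 8b - 4, 8a + 2b - 5); substituting (4/7, 3/14) gives ∇h = (0, 0), so (4/7, 3/14) is indeed a critical point.
The Hessian of h is constant: H = [[4, 8], [8, 2]].
det(H) = 4·2 − 8² = -56.
Since det(H) < 0, H is indefinite and the critical point is a saddle point.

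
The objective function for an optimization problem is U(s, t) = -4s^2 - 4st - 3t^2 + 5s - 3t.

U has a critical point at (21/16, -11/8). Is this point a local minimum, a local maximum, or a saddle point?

The Hessian of U is constant: H = [[-8, -4], [-4, -6]].
det(H) = (-8)·(-6) − (-4)² = 32.
det(H) > 0 and tr(H) = -14 < 0, so H is negative definite and the point is a local maximum.

local maximum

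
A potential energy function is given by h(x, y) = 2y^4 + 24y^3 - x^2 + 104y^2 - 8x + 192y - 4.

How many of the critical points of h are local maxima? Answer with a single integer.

1

h separates as a function of x plus a function of y, so ∇h=0 decouples.
∂h/∂x = -2(x + 4) = 0 at x ∈ {-4}; ∂h/∂y = 8(y + 2)(y + 3)(y + 4) = 0 at y ∈ {-4, -3, -2}.
The Hessian is diagonal: diag(h_xx, h_yy). Second derivatives: h_xx(-4)=-2; h_yy(-4)=16, h_yy(-3)=-8, h_yy(-2)=16.
Local maxima occur where both diagonal entries negative: (-4, -3). Count: 1.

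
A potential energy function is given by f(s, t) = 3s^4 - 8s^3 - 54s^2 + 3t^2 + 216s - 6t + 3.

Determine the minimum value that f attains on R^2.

-675

f(s,t) separates as P(s) + Q(t) + 3, so its minimum is min P + min Q + 3.
P'(s) = 12(s - 3)(s - 2)(s + 3) vanishes at s ∈ {-3, 2, 3}; Q'(t) = 6(t - 1) vanishes at t ∈ {1}.
Local minima of P (where P''>0): P(-3)=-675, P(3)=189. Local minima of Q: Q(1)=-3.
So the global minimum of f is P(-3) + Q(1) + 3 = -675 − 3 + 3 = -675, attained at (-3, 1).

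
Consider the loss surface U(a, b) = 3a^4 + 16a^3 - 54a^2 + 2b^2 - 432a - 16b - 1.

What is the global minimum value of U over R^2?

-1140

U(a,b) separates as P(a) + Q(b) − 1, so its minimum is min P + min Q − 1.
P'(a) = 12(a - 3)(a + 3)(a + 4) vanishes at a ∈ {-4, -3, 3}; Q'(b) = 4b - 16 vanishes at b ∈ {4}.
Local minima of P (where P''>0): P(-4)=608, P(3)=-1107. Local minima of Q: Q(4)=-32.
So the global minimum of U is P(3) + Q(4) − 1 = -1107 − 32 − 1 = -1140, attained at (3, 4).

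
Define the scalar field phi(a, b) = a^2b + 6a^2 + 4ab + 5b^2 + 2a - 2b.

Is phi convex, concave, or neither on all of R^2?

neither

The term a^2b is cubic, so the Hessian is not constant.
∂²phi/∂a² = 2b + 12, which takes both signs as b varies (negative for sufficiently negative b). A diagonal entry of the Hessian changing sign means the Hessian is neither positive- nor negative-semidefinite on all of R^2.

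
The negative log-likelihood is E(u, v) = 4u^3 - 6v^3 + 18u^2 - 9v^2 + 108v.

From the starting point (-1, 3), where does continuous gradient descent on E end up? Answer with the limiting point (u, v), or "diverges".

E is separable, so gradient descent decouples: u follows -∂E/∂u, v follows -∂E/∂v.
∂E/∂u = 12u(u + 3); at u=-1 this is -24, so u increases.
∂E/∂v = -18(v - 2)(v + 3); at v=3 this is -108, so v increases.
The v-coordinate has no critical point in that direction and runs off to infinity.

diverges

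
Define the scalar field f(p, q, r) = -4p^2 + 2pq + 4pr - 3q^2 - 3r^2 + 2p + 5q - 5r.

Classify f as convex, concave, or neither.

f is quadratic, so its Hessian is the constant matrix H = [[-8, 2, 4], [2, -6, 0], [4, 0, -6]].
Leading principal minors: -8, 44, -168.
Signs alternate −, +, − ⇒ H ≺ 0 ⇒ concave.

concave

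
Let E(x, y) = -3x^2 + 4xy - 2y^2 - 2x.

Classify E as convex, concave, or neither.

E is quadratic, so its Hessian is the constant matrix H = [[-6, 4], [4, -4]].
det(H) = 8, tr(H) = -10.
det(H) > 0 and tr(H) < 0, so H is negative definite everywhere: concave.

concave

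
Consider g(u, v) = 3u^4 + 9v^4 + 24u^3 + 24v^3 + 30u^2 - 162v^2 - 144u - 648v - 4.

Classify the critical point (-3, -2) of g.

local maximum

The mixed partial ∂²g/∂u∂v is 0, so the Hessian at any point is diag(g_uu, g_vv) = diag(12(3u^2 + 12u + 5), 36(3v^2 + 4v - 9)).
At (-3, -2): H = diag(-48, -180).
Both eigenvalues are negative, so H is negative definite: a local maximum.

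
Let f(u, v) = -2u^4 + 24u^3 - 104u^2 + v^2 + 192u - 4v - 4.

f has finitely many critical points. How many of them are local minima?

1

f separates as a function of u plus a function of v, so ∇f=0 decouples.
∂f/∂u = -8(u - 4)(u - 3)(u - 2) = 0 at u ∈ {2, 3, 4}; ∂f/∂v = 2(v - 2) = 0 at v ∈ {2}.
The Hessian is diagonal: diag(f_uu, f_vv). Second derivatives: f_uu(2)=-16, f_uu(3)=8, f_uu(4)=-16; f_vv(2)=2.
Local minima occur where both diagonal entries positive: (3, 2). Count: 1.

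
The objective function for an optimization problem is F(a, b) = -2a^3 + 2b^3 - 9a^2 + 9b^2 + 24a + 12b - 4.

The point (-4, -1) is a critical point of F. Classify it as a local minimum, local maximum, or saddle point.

local minimum

The mixed partial ∂²F/∂a∂b is 0, so the Hessian at any point is diag(F_aa, F_bb) = diag(-6(2a + 3), 6(2b + 3)).
At (-4, -1): H = diag(30, 6).
Both eigenvalues are positive, so H is positive definite: a local minimum.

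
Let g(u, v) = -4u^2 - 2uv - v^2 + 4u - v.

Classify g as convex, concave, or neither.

g is quadratic, so its Hessian is the constant matrix H = [[-8, -2], [-2, -2]].
det(H) = 12, tr(H) = -10.
det(H) > 0 and tr(H) < 0, so H is negative definite everywhere: concave.

concave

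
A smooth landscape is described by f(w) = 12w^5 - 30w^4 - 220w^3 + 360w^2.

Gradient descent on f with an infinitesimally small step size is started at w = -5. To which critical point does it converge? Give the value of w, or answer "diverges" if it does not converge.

diverges

f'(w) = 60w(w - 4)(w - 1)(w + 3), so f'(-5) = 32400.
Gradient descent moves in the -f' direction, i.e. w is decreasing.
There is no critical point below w=-5, and f' keeps the same sign, so the iterate runs off to −∞.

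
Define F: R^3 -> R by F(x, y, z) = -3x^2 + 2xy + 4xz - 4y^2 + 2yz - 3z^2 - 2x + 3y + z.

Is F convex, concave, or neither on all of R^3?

concave

F is quadratic, so its Hessian is the constant matrix H = [[-6, 2, 4], [2, -8, 2], [4, 2, -6]].
Leading principal minors: -6, 44, -80.
Signs alternate −, +, − ⇒ H ≺ 0 ⇒ concave.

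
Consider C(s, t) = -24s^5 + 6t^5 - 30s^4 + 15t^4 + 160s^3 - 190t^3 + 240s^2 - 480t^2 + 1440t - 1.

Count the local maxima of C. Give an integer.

4

C separates as a function of s plus a function of t, so ∇C=0 decouples.
∂C/∂s = -120s(s - 2)(s + 1)(s + 2) = 0 at s ∈ {-2, -1, 0, 2}; ∂C/∂t = 30(t - 4)(t - 1)(t + 3)(t + 4) = 0 at t ∈ {-4, -3, 1, 4}.
The Hessian is diagonal: diag(C_ss, C_tt). Second derivatives: C_ss(-2)=960, C_ss(-1)=-360, C_ss(0)=480, C_ss(2)=-2880; C_tt(-4)=-1200, C_tt(-3)=840, C_tt(1)=-1800, C_tt(4)=5040.
Local maxima occur where both diagonal entries negative: (-1, -4), (-1, 1), (2, -4), (2, 1). Count: 4.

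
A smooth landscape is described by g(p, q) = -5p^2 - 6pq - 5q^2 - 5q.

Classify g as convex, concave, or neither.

concave

g is quadratic, so its Hessian is the constant matrix H = [[-10, -6], [-6, -10]].
det(H) = 64, tr(H) = -20.
det(H) > 0 and tr(H) < 0, so H is negative definite everywhere: concave.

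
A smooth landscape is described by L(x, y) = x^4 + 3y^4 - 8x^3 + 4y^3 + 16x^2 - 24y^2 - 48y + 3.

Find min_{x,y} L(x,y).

L(x,y) separates as P(x) + Q(y) + 3, so its minimum is min P + min Q + 3.
P'(x) = 4x(x - 4)(x - 2) vanishes at x ∈ {0, 2, 4}; Q'(y) = 12(y - 2)(y + 1)(y + 2) vanishes at y ∈ {-2, -1, 2}.
Local minima of P (where P''>0): P(0)=0, P(4)=0. Local minima of Q: Q(-2)=16, Q(2)=-112.
So the global minimum of L is P(0) + Q(2) + 3 = 0 − 112 + 3 = -109, attained at (0, 2).

-109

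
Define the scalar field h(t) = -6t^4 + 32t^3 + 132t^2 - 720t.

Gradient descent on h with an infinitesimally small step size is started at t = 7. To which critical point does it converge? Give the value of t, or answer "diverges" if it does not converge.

h'(t) = -24(t - 5)(t - 2)(t + 3), so h'(7) = -2400.
Gradient descent moves in the -h' direction, i.e. t is increasing.
There is no critical point above t=7, and h' keeps the same sign, so the iterate runs off to +∞.

diverges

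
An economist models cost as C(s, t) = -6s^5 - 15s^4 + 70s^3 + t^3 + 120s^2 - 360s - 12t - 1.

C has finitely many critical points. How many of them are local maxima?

C separates as a function of s plus a function of t, so ∇C=0 decouples.
∂C/∂s = -30(s - 2)(s - 1)(s + 2)(s + 3) = 0 at s ∈ {-3, -2, 1, 2}; ∂C/∂t = 3(t - 2)(t + 2) = 0 at t ∈ {-2, 2}.
The Hessian is diagonal: diag(C_ss, C_tt). Second derivatives: C_ss(-3)=600, C_ss(-2)=-360, C_ss(1)=360, C_ss(2)=-600; C_tt(-2)=-12, C_tt(2)=12.
Local maxima occur where both diagonal entries negative: (-2, -2), (2, -2). Count: 2.

2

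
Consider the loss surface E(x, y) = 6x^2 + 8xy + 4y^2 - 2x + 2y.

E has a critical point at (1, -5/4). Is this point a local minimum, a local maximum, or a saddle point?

The Hessian of E is constant: H = [[12, 8], [8, 8]].
det(H) = 12·8 − 8² = 32.
det(H) > 0 and tr(H) = 20 > 0, so H is positive definite and the point is a local minimum.

local minimum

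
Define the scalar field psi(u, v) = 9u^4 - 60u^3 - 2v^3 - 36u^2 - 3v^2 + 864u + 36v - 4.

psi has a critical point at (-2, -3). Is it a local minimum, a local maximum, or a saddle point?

The mixed partial ∂²psi/∂u∂v is 0, so the Hessian at any point is diag(psi_uu, psi_vv) = diag(36(3u^2 - 10u - 2), -6(2v + 1)).
At (-2, -3): H = diag(1080, 30).
Both eigenvalues are positive, so H is positive definite: a local minimum.

local minimum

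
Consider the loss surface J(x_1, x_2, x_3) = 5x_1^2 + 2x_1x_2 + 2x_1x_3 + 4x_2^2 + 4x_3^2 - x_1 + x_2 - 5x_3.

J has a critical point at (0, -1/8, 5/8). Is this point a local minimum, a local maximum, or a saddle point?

The Hessian is constant: H = [[10, 2, 2], [2, 8, 0], [2, 0, 8]].
Leading principal minors: Δ₁ = 10, Δ₂ = 76, Δ₃ = 576.
All leading minors are positive, so H is positive definite: a local minimum.

local minimum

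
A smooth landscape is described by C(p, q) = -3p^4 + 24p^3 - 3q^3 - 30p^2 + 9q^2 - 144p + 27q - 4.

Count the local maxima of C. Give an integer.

2

C separates as a function of p plus a function of q, so ∇C=0 decouples.
∂C/∂p = -12(p - 4)(p - 3)(p + 1) = 0 at p ∈ {-1, 3, 4}; ∂C/∂q = -9(q - 3)(q + 1) = 0 at q ∈ {-1, 3}.
The Hessian is diagonal: diag(C_pp, C_qq). Second derivatives: C_pp(-1)=-240, C_pp(3)=48, C_pp(4)=-60; C_qq(-1)=36, C_qq(3)=-36.
Local maxima occur where both diagonal entries negative: (-1, 3), (4, 3). Count: 2.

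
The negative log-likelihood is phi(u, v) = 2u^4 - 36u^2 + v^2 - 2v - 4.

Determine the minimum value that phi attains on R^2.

phi(u,v) separates as P(u) + Q(v) − 4, so its minimum is min P + min Q − 4.
P'(u) = 8u(u - 3)(u + 3) vanishes at u ∈ {-3, 0, 3}; Q'(v) = 2v - 2 vanishes at v ∈ {1}.
Local minima of P (where P''>0): P(-3)=-162, P(3)=-162. Local minima of Q: Q(1)=-1.
So the global minimum of phi is P(-3) + Q(1) − 4 = -162 − 1 − 4 = -167, attained at (-3, 1).

-167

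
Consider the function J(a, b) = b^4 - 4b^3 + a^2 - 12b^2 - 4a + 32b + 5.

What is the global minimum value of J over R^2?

J(a,b) separates as P(a) + Q(b) + 5, so its minimum is min P + min Q + 5.
P'(a) = 2a - 4 vanishes at a ∈ {2}; Q'(b) = 4(b - 4)(b - 1)(b + 2) vanishes at b ∈ {-2, 1, 4}.
Local minima of P (where P''>0): P(2)=-4. Local minima of Q: Q(-2)=-64, Q(4)=-64.
So the global minimum of J is P(2) + Q(-2) + 5 = -4 − 64 + 5 = -63, attained at (2, -2).

-63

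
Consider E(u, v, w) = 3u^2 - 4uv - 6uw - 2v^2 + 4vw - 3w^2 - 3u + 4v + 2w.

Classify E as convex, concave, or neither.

E is quadratic, so its Hessian is the constant matrix H = [[6, -4, -6], [-4, -4, 4], [-6, 4, -6]].
Leading principal minors: 6, -40, 480.
Neither pattern holds ⇒ H is indefinite ⇒ neither convex nor concave.

neither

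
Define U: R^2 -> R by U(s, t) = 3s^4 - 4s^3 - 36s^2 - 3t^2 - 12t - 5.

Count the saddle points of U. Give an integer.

U separates as a function of s plus a function of t, so ∇U=0 decouples.
∂U/∂s = 12s(s - 3)(s + 2) = 0 at s ∈ {-2, 0, 3}; ∂U/∂t = -6(t + 2) = 0 at t ∈ {-2}.
The Hessian is diagonal: diag(U_ss, U_tt). Second derivatives: U_ss(-2)=120, U_ss(0)=-72, U_ss(3)=180; U_tt(-2)=-6.
Saddle points occur where the two diagonal entries have opposite signs: (-2, -2), (3, -2). Count: 2.

2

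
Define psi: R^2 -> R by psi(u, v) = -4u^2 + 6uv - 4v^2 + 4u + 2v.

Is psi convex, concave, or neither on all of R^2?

concave

psi is quadratic, so its Hessian is the constant matrix H = [[-8, 6], [6, -8]].
det(H) = 28, tr(H) = -16.
det(H) > 0 and tr(H) < 0, so H is negative definite everywhere: concave.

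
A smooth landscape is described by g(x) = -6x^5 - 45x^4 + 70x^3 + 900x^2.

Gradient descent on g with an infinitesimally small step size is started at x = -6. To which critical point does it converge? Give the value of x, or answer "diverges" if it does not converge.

-5

g'(x) = -30x(x - 3)(x + 4)(x + 5), so g'(-6) = -3240.
Gradient descent moves in the -g' direction, i.e. x is increasing.
The nearest critical point in that direction is x = -5, where g'' = 1200 > 0 (a local minimum). The iterate converges there.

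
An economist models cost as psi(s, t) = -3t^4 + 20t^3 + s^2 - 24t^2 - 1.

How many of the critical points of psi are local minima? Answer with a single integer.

psi separates as a function of s plus a function of t, so ∇psi=0 decouples.
∂psi/∂s = 2s = 0 at s ∈ {0}; ∂psi/∂t = -12t(t - 4)(t - 1) = 0 at t ∈ {0, 1, 4}.
The Hessian is diagonal: diag(psi_ss, psi_tt). Second derivatives: psi_ss(0)=2; psi_tt(0)=-48, psi_tt(1)=36, psi_tt(4)=-144.
Local minima occur where both diagonal entries positive: (0, 1). Count: 1.

1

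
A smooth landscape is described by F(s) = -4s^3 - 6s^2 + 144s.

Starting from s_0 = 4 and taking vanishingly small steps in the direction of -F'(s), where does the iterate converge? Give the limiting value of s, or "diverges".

diverges

F'(s) = -12(s - 3)(s + 4), so F'(4) = -96.
Gradient descent moves in the -F' direction, i.e. s is increasing.
There is no critical point above s=4, and F' keeps the same sign, so the iterate runs off to +∞.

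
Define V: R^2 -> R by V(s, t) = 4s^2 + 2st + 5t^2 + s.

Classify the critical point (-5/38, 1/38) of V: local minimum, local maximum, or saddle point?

The Hessian of V is constant: H = [[8, 2], [2, 10]].
det(H) = 8·10 − 2² = 76.
det(H) > 0 and tr(H) = 18 > 0, so H is positive definite and the point is a local minimum.

local minimum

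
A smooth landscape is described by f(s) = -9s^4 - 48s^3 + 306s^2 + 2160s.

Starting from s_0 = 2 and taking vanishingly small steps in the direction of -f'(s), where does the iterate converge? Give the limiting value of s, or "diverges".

f'(s) = -36(s - 4)(s + 3)(s + 5), so f'(2) = 2520.
Gradient descent moves in the -f' direction, i.e. s is decreasing.
The nearest critical point in that direction is s = -3, where f'' = 504 > 0 (a local minimum). The iterate converges there.

-3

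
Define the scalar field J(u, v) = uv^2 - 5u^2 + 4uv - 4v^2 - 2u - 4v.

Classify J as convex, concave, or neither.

neither

The term uv^2 is cubic, so the Hessian is not constant.
∂²J/∂v² = 2u - 8, which takes both signs as u varies (negative for sufficiently negative u). A diagonal entry of the Hessian changing sign means the Hessian is neither positive- nor negative-semidefinite on all of R^2.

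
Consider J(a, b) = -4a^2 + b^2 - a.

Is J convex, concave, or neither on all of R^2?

neither

J is quadratic, so its Hessian is the constant matrix H = [[-8, 0], [0, 2]].
det(H) = -16, tr(H) = -6.
det(H) < 0, so H is indefinite: neither convex nor concave.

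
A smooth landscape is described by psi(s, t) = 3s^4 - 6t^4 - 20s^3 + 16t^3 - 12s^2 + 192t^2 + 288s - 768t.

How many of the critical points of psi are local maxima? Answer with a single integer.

2

psi separates as a function of s plus a function of t, so ∇psi=0 decouples.
∂psi/∂s = 12(s - 4)(s - 3)(s + 2) = 0 at s ∈ {-2, 3, 4}; ∂psi/∂t = -24(t - 4)(t - 2)(t + 4) = 0 at t ∈ {-4, 2, 4}.
The Hessian is diagonal: diag(psi_ss, psi_tt). Second derivatives: psi_ss(-2)=360, psi_ss(3)=-60, psi_ss(4)=72; psi_tt(-4)=-1152, psi_tt(2)=288, psi_tt(4)=-384.
Local maxima occur where both diagonal entries negative: (3, -4), (3, 4). Count: 2.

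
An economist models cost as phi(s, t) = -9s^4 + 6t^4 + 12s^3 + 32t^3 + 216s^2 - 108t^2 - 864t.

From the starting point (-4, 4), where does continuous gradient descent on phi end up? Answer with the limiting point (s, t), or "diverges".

diverges

phi is separable, so gradient descent decouples: s follows -∂phi/∂s, t follows -∂phi/∂t.
∂phi/∂s = -36s(s - 4)(s + 3); at s=-4 this is 1152, so s decreases.
∂phi/∂t = 24(t - 3)(t + 3)(t + 4); at t=4 this is 1344, so t decreases.
The s-coordinate has no critical point in that direction and runs off to infinity.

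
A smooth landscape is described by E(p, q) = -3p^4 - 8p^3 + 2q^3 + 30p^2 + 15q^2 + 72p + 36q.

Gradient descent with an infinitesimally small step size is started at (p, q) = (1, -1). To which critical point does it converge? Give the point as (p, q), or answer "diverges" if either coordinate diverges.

(-1, -2)

E is separable, so gradient descent decouples: p follows -∂E/∂p, q follows -∂E/∂q.
∂E/∂p = -12(p - 2)(p + 1)(p + 3); at p=1 this is 96, so p decreases.
∂E/∂q = 6(q + 2)(q + 3); at q=-1 this is 12, so q decreases.
p converges to its nearest critical value -1 (a local min of the p-part); q converges to -2. The iterate converges to (-1, -2).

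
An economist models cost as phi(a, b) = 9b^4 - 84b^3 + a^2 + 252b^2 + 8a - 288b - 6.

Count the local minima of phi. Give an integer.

phi separates as a function of a plus a function of b, so ∇phi=0 decouples.
∂phi/∂a = 2(a + 4) = 0 at a ∈ {-4}; ∂phi/∂b = 36(b - 4)(b - 2)(b - 1) = 0 at b ∈ {1, 2, 4}.
The Hessian is diagonal: diag(phi_aa, phi_bb). Second derivatives: phi_aa(-4)=2; phi_bb(1)=108, phi_bb(2)=-72, phi_bb(4)=216.
Local minima occur where both diagonal entries positive: (-4, 1), (-4, 4). Count: 2.

2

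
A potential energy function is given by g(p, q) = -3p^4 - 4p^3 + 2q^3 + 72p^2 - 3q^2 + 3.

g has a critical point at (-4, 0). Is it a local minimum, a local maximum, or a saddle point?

local maximum

The mixed partial ∂²g/∂p∂q is 0, so the Hessian at any point is diag(g_pp, g_qq) = diag(12(-3p^2 - 2p + 12), 6(2q - 1)).
At (-4, 0): H = diag(-336, -6).
Both eigenvalues are negative, so H is negative definite: a local maximum.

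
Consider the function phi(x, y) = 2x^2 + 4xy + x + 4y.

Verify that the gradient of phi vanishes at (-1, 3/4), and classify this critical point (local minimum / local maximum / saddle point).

∇phi = (4x + 4y + 1, 4x + 4); substituting (-1, 3/4) gives ∇phi = (0, 0), so (-1, 3/4) is indeed a critical point.
The Hessian of phi is constant: H = [[4, 4], [4, 0]].
det(H) = 4·0 − 4² = -16.
Since det(H) < 0, H is indefinite and the critical point is a saddle point.

saddle point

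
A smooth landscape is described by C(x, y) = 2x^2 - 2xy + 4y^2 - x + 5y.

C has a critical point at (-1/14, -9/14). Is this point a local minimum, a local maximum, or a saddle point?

The Hessian of C is constant: H = [[4, -2], [-2, 8]].
det(H) = 4·8 − (-2)² = 28.
det(H) > 0 and tr(H) = 12 > 0, so H is positive definite and the point is a local minimum.

local minimum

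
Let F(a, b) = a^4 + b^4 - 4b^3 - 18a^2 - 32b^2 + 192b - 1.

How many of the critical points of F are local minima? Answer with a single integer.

4

F separates as a function of a plus a function of b, so ∇F=0 decouples.
∂F/∂a = 4a(a - 3)(a + 3) = 0 at a ∈ {-3, 0, 3}; ∂F/∂b = 4(b - 4)(b - 3)(b + 4) = 0 at b ∈ {-4, 3, 4}.
The Hessian is diagonal: diag(F_aa, F_bb). Second derivatives: F_aa(-3)=72, F_aa(0)=-36, F_aa(3)=72; F_bb(-4)=224, F_bb(3)=-28, F_bb(4)=32.
Local minima occur where both diagonal entries positive: (-3, -4), (-3, 4), (3, -4), (3, 4). Count: 4.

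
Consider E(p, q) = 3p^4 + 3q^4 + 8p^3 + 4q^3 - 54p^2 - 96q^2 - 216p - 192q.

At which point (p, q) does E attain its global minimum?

E(p,q) separates as A(p) + B(q), so its minimum is min A + min B.
A'(p) = 12(p - 3)(p + 2)(p + 3) vanishes at p ∈ {-3, -2, 3}; B'(q) = 12(q - 4)(q + 1)(q + 4) vanishes at q ∈ {-4, -1, 4}.
Local minima of A (where A''>0): A(-3)=189, A(3)=-675. Local minima of B: B(-4)=-256, B(4)=-1280.
So the global minimum of E is A(3) + B(4) = -675 − 1280 = -1955, attained at (3, 4).

(3, 4)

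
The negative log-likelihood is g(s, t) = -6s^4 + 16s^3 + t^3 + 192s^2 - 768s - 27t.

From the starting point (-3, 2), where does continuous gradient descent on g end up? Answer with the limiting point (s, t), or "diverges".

(2, 3)

g is separable, so gradient descent decouples: s follows -∂g/∂s, t follows -∂g/∂t.
∂g/∂s = -24(s - 4)(s - 2)(s + 4); at s=-3 this is -840, so s increases.
∂g/∂t = 3(t - 3)(t + 3); at t=2 this is -15, so t increases.
s converges to its nearest critical value 2 (a local min of the s-part); t converges to 3. The iterate converges to (2, 3).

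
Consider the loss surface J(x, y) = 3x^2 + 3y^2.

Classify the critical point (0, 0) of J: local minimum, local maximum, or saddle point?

local minimum

The Hessian of J is constant: H = [[6, 0], [0, 6]].
det(H) = 6·6 − 0² = 36.
det(H) > 0 and tr(H) = 12 > 0, so H is positive definite and the point is a local minimum.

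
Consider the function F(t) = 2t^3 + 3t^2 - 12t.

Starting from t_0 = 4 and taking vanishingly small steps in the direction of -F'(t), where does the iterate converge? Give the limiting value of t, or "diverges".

1

F'(t) = 6(t - 1)(t + 2), so F'(4) = 108.
Gradient descent moves in the -F' direction, i.e. t is decreasing.
The nearest critical point in that direction is t = 1, where F'' = 18 > 0 (a local minimum). The iterate converges there.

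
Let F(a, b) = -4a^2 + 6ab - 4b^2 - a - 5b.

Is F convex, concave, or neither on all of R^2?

F is quadratic, so its Hessian is the constant matrix H = [[-8, 6], [6, -8]].
det(H) = 28, tr(H) = -16.
det(H) > 0 and tr(H) < 0, so H is negative definite everywhere: concave.

concave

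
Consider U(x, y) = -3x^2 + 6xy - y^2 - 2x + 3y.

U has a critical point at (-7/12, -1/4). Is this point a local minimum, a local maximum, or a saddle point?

saddle point

The Hessian of U is constant: H = [[-6, 6], [6, -2]].
det(H) = (-6)·(-2) − 6² = -24.
Since det(H) < 0, H is indefinite and the critical point is a saddle point.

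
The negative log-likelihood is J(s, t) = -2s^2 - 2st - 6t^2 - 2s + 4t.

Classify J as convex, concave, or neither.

J is quadratic, so its Hessian is the constant matrix H = [[-4, -2], [-2, -12]].
det(H) = 44, tr(H) = -16.
det(H) > 0 and tr(H) < 0, so H is negative definite everywhere: concave.

concave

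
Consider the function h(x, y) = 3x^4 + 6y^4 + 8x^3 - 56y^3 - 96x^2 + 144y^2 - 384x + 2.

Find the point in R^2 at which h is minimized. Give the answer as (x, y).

(4, 0)

h(x,y) separates as P(x) + Q(y) + 2, so its minimum is min P + min Q + 2.
P'(x) = 12(x - 4)(x + 2)(x + 4) vanishes at x ∈ {-4, -2, 4}; Q'(y) = 24y(y - 4)(y - 3) vanishes at y ∈ {0, 3, 4}.
Local minima of P (where P''>0): P(-4)=256, P(4)=-1792. Local minima of Q: Q(0)=0, Q(4)=256.
So the global minimum of h is P(4) + Q(0) + 2 = -1792 + 0 + 2 = -1790, attained at (4, 0).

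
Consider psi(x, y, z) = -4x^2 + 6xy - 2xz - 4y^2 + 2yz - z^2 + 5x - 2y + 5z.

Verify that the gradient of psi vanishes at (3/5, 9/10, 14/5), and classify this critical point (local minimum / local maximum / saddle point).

∇psi = (-8x + 6y - 2z + 5, 6x - 8y + 2z - 2, -2x + 2y - 2z + 5); substituting (3/5, 9/10, 14/5) gives ∇psi = (0, 0, 0), so (3/5, 9/10, 14/5) is indeed a critical point.
The Hessian is constant: H = [[-8, 6, -2], [6, -8, 2], [-2, 2, -2]].
Leading principal minors: Δ₁ = -8, Δ₂ = 28, Δ₃ = -40.
The minors alternate sign starting negative (−, +, −), so H is negative definite: a local maximum.

local maximum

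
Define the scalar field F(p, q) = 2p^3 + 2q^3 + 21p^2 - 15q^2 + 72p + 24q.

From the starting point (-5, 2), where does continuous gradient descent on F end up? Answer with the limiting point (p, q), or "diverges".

diverges

F is separable, so gradient descent decouples: p follows -∂F/∂p, q follows -∂F/∂q.
∂F/∂p = 6(p + 3)(p + 4); at p=-5 this is 12, so p decreases.
∂F/∂q = 6(q - 4)(q - 1); at q=2 this is -12, so q increases.
The p-coordinate has no critical point in that direction and runs off to infinity.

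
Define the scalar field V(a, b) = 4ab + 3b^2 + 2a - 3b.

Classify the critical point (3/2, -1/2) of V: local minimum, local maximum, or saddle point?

saddle point

The Hessian of V is constant: H = [[0, 4], [4, 6]].
det(H) = 0·6 − 4² = -16.
Since det(H) < 0, H is indefinite and the critical point is a saddle point.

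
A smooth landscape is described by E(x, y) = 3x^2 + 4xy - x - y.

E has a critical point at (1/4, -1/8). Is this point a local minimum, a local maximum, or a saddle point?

saddle point

The Hessian of E is constant: H = [[6, 4], [4, 0]].
det(H) = 6·0 − 4² = -16.
Since det(H) < 0, H is indefinite and the critical point is a saddle point.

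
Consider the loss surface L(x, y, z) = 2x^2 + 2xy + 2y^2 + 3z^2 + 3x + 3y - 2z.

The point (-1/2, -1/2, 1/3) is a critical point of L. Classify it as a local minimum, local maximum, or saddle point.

local minimum

The Hessian is constant: H = [[4, 2, 0], [2, 4, 0], [0, 0, 6]].
Leading principal minors: Δ₁ = 4, Δ₂ = 12, Δ₃ = 72.
All leading minors are positive, so H is positive definite: a local minimum.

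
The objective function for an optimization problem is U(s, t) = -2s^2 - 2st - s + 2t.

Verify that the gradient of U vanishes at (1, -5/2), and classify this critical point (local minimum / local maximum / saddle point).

∇U = (-4s - 2t - 1, -2s + 2); substituting (1, -5/2) gives ∇U = (0, 0), so (1, -5/2) is indeed a critical point.
The Hessian of U is constant: H = [[-4, -2], [-2, 0]].
det(H) = (-4)·0 − (-2)² = -4.
Since det(H) < 0, H is indefinite and the critical point is a saddle point.

saddle point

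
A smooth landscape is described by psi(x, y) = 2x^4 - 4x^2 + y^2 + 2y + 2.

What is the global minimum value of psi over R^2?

-1

psi(x,y) separates as P(x) + Q(y) + 2, so its minimum is min P + min Q + 2.
P'(x) = 8x(x - 1)(x + 1) vanishes at x ∈ {-1, 0, 1}; Q'(y) = 2y + 2 vanishes at y ∈ {-1}.
Local minima of P (where P''>0): P(-1)=-2, P(1)=-2. Local minima of Q: Q(-1)=-1.
So the global minimum of psi is P(-1) + Q(-1) + 2 = -2 − 1 + 2 = -1, attained at (-1, -1).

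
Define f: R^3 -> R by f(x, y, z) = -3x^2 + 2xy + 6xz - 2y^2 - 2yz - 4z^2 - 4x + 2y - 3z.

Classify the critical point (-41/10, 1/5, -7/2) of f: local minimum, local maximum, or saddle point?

local maximum

The Hessian is constant: H = [[-6, 2, 6], [2, -4, -2], [6, -2, -8]].
Leading principal minors: Δ₁ = -6, Δ₂ = 20, Δ₃ = -40.
The minors alternate sign starting negative (−, +, −), so H is negative definite: a local maximum.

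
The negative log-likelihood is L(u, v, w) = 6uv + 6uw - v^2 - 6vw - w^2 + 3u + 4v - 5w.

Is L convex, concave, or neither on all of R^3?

L is quadratic, so its Hessian is the constant matrix H = [[0, 6, 6], [6, -2, -6], [6, -6, -2]].
Leading principal minors: 0, -36, -288.
Neither pattern holds ⇒ H is indefinite ⇒ neither convex nor concave.

neither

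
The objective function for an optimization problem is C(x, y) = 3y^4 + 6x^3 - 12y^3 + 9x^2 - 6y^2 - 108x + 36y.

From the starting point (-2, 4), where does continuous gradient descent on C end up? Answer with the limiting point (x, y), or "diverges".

C is separable, so gradient descent decouples: x follows -∂C/∂x, y follows -∂C/∂y.
∂C/∂x = 18(x - 2)(x + 3); at x=-2 this is -72, so x increases.
∂C/∂y = 12(y - 3)(y - 1)(y + 1); at y=4 this is 180, so y decreases.
x converges to its nearest critical value 2 (a local min of the x-part); y converges to 3. The iterate converges to (2, 3).

(2, 3)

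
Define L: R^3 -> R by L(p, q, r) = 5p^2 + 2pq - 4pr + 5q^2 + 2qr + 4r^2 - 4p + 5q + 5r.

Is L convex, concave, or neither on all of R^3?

convex

L is quadratic, so its Hessian is the constant matrix H = [[10, 2, -4], [2, 10, 2], [-4, 2, 8]].
Leading principal minors: 10, 96, 536.
All positive ⇒ H ≻ 0 ⇒ convex.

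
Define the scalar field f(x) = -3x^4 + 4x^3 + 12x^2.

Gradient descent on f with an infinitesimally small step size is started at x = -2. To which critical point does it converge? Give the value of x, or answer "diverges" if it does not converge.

f'(x) = -12x(x - 2)(x + 1), so f'(-2) = 96.
Gradient descent moves in the -f' direction, i.e. x is decreasing.
There is no critical point below x=-2, and f' keeps the same sign, so the iterate runs off to −∞.

diverges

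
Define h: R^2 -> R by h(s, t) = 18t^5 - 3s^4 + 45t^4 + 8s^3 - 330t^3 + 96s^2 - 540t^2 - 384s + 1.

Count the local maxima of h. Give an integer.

h separates as a function of s plus a function of t, so ∇h=0 decouples.
∂h/∂s = -12(s - 4)(s - 2)(s + 4) = 0 at s ∈ {-4, 2, 4}; ∂h/∂t = 90t(t - 3)(t + 1)(t + 4) = 0 at t ∈ {-4, -1, 0, 3}.
The Hessian is diagonal: diag(h_ss, h_tt). Second derivatives: h_ss(-4)=-576, h_ss(2)=144, h_ss(4)=-192; h_tt(-4)=-7560, h_tt(-1)=1080, h_tt(0)=-1080, h_tt(3)=7560.
Local maxima occur where both diagonal entries negative: (-4, -4), (-4, 0), (4, -4), (4, 0). Count: 4.

4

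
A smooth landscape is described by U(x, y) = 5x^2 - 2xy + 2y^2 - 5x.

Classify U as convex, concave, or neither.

convex

U is quadratic, so its Hessian is the constant matrix H = [[10, -2], [-2, 4]].
det(H) = 36, tr(H) = 14.
det(H) > 0 and tr(H) > 0, so H is positive definite everywhere: convex.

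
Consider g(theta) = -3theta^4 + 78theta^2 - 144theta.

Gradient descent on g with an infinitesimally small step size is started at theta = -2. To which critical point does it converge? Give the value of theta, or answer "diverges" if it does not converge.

1

g'(theta) = -12(theta - 3)(theta - 1)(theta + 4), so g'(-2) = -360.
Gradient descent moves in the -g' direction, i.e. theta is increasing.
The nearest critical point in that direction is theta = 1, where g'' = 120 > 0 (a local minimum). The iterate converges there.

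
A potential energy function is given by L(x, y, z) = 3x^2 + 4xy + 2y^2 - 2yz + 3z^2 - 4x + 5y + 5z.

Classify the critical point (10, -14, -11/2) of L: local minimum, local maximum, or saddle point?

local minimum

The Hessian is constant: H = [[6, 4, 0], [4, 4, -2], [0, -2, 6]].
Leading principal minors: Δ₁ = 6, Δ₂ = 8, Δ₃ = 24.
All leading minors are positive, so H is positive definite: a local minimum.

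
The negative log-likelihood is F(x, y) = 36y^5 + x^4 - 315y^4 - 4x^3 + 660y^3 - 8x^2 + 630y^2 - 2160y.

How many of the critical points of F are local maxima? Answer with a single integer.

2

F separates as a function of x plus a function of y, so ∇F=0 decouples.
∂F/∂x = 4x(x - 4)(x + 1) = 0 at x ∈ {-1, 0, 4}; ∂F/∂y = 180(y - 4)(y - 3)(y - 1)(y + 1) = 0 at y ∈ {-1, 1, 3, 4}.
The Hessian is diagonal: diag(F_xx, F_yy). Second derivatives: F_xx(-1)=20, F_xx(0)=-16, F_xx(4)=80; F_yy(-1)=-7200, F_yy(1)=2160, F_yy(3)=-1440, F_yy(4)=2700.
Local maxima occur where both diagonal entries negative: (0, -1), (0, 3). Count: 2.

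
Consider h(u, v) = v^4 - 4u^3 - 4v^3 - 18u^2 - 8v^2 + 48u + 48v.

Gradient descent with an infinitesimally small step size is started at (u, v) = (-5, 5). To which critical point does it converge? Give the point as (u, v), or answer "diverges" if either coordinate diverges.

(-4, 3)

h is separable, so gradient descent decouples: u follows -∂h/∂u, v follows -∂h/∂v.
∂h/∂u = -12(u - 1)(u + 4); at u=-5 this is -72, so u increases.
∂h/∂v = 4(v - 3)(v - 2)(v + 2); at v=5 this is 168, so v decreases.
u converges to its nearest critical value -4 (a local min of the u-part); v converges to 3. The iterate converges to (-4, 3).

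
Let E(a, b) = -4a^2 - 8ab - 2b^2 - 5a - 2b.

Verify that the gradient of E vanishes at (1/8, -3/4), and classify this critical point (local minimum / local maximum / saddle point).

saddle point

∇E = (-8a - 8b - 5, -8a - 4b - 2); substituting (1/8, -3/4) gives ∇E = (0, 0), so (1/8, -3/4) is indeed a critical point.
The Hessian of E is constant: H = [[-8, -8], [-8, -4]].
det(H) = (-8)·(-4) − (-8)² = -32.
Since det(H) < 0, H is indefinite and the critical point is a saddle point.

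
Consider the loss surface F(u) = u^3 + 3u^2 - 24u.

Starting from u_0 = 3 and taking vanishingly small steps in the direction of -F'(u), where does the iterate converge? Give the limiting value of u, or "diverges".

F'(u) = 3(u - 2)(u + 4), so F'(3) = 21.
Gradient descent moves in the -F' direction, i.e. u is decreasing.
The nearest critical point in that direction is u = 2, where F'' = 18 > 0 (a local minimum). The iterate converges there.

2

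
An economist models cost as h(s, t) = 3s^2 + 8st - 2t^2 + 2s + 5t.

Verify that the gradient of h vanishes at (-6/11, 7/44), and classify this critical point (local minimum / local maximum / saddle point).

∇h = (6s + 8t + 2, 8s - 4t + 5); substituting (-6/11, 7/44) gives ∇h = (0, 0), so (-6/11, 7/44) is indeed a critical point.
The Hessian of h is constant: H = [[6, 8], [8, -4]].
det(H) = 6·(-4) − 8² = -88.
Since det(H) < 0, H is indefinite and the critical point is a saddle point.

saddle point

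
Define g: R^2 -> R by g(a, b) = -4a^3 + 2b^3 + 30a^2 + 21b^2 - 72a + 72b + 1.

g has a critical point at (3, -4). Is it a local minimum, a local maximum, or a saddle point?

The mixed partial ∂²g/∂a∂b is 0, so the Hessian at any point is diag(g_aa, g_bb) = diag(12(-2a + 5), 6(2b + 7)).
At (3, -4): H = diag(-12, -6).
Both eigenvalues are negative, so H is negative definite: a local maximum.

local maximum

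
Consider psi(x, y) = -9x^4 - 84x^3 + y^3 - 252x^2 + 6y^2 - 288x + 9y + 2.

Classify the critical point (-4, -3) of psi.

local maximum

The mixed partial ∂²psi/∂x∂y is 0, so the Hessian at any point is diag(psi_xx, psi_yy) = diag(-36(3x^2 + 14x + 14), 6(y + 2)).
At (-4, -3): H = diag(-216, -6).
Both eigenvalues are negative, so H is negative definite: a local maximum.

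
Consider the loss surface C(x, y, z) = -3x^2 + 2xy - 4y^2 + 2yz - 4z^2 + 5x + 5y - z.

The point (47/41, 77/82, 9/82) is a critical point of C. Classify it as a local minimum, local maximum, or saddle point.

The Hessian is constant: H = [[-6, 2, 0], [2, -8, 2], [0, 2, -8]].
Leading principal minors: Δ₁ = -6, Δ₂ = 44, Δ₃ = -328.
The minors alternate sign starting negative (−, +, −), so H is negative definite: a local maximum.

local maximum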